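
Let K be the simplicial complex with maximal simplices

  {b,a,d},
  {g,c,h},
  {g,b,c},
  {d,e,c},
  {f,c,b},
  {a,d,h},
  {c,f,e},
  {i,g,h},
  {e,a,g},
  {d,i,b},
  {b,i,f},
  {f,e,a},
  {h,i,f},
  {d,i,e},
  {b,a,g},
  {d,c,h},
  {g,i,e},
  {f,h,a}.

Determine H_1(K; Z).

K has 9 vertices, 27 edges, 18 triangles.
rank ∂_1 = 8, rank ∂_2 = 17 ⇒ b_1 = 27 − 8 − 17 = 2; all invariant factors of ∂_2 are 1 so no torsion. So H_1 = Z^2.

H_1 = Z^2.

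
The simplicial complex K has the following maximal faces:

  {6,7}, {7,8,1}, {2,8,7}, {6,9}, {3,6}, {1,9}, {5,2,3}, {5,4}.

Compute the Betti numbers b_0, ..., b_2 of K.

b_0 = 1, b_1 = 2, b_2 = 0.

Fix the vertex order 1 < 2 < 3 < 4 < 5 < 6 < 7 < 8 < 9 and write every simplex with vertices in increasing order. Then dim K = 2 and the simplices of K are:

  0-simplices (9): [1], [2], [3], [4], [5], [6], [7], [8], [9]
  1-simplices (13): [1,7], [1,8], [1,9], [2,3], [2,5], [2,7], [2,8], [3,5], [3,6], [4,5], [6,7], [6,9], [7,8]
  2-simplices (3): [1,7,8], [2,3,5], [2,7,8]

Hence C_0 ≅ Z^9, C_1 ≅ Z^13, C_2 ≅ Z^3.

The boundary map ∂_1: C_1 → C_0 sends each edge [p,q] (with p < q) to q − p. For instance
  ∂[1,7] = [7] − [1].
As a 9×13 matrix over Z this has rank 8, with invariant factors (1,1,1,1,1,1,1,1).

Boundary ∂_2: C_2 → C_1 maps a triangle to the signed sum of its edges. For instance
  ∂[1,7,8] = [7,8] − [1,8] + [1,7],
  ∂[2,3,5] = [3,5] − [2,5] + [2,3].
The resulting 13×3 matrix has rank 3, and its Smith normal form has invariant factors (1,1,1).

Now H_k = ker ∂_k / im ∂_{k+1}, so:

  H_0: rank C_0 − rank ∂_1 = 9 − 8 = 1, and the invariant factors of ∂_1 are all 1, so H_0 ≅ Z.
  H_1: rank ker ∂_1 − rank ∂_2 = (13 − 8) − 3 = 2, and the invariant factors of ∂_2 are all 1, so H_1 ≅ Z^2.
  H_2: rank ker ∂_2 − rank ∂_3 = (3 − 3) − 0 = 0, and there is no ∂_3, so H_2 ≅ 0.

As a check, the Euler characteristic is 9 − 13 + 3 = -1, which agrees with 1 − 2 + 0 = -1.

Hence the Betti numbers are b_0 = 1, b_1 = 2, b_2 = 0.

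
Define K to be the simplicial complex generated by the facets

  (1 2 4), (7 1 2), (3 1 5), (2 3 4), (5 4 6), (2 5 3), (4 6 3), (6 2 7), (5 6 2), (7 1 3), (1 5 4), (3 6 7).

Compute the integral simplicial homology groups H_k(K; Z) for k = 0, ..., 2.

H_0 = Z,  H_1 = Z_2,  H_2 = 0.

Order the vertices as 1 < 2 < 3 < 4 < 5 < 6 < 7. Listing each simplex with vertices in this order, K has dimension 2 with simplices:

  0-simplices (7): [1], [2], [3], [4], [5], [6], [7]
  1-simplices (18): [1,2], [1,3], [1,4], [1,5], [1,7], [2,3], [2,4], [2,5], [2,6], [2,7], [3,4], [3,5], [3,6], [3,7], [4,5], [4,6], [5,6], [6,7]
  2-simplices (12): [1,2,4], [1,2,7], [1,3,5], [1,3,7], [1,4,5], [2,3,4], [2,3,5], [2,5,6], [2,6,7], [3,4,6], [3,6,7], [4,5,6]

so the chain groups are C_0 ≅ Z^7, C_1 ≅ Z^18, C_2 ≅ Z^12.

Boundary ∂_1: C_1 → C_0 sends each edge [p,q] (with p < q) to q − p. For instance
  ∂[2,3] = [3] − [2].
This gives a 7×18 integer matrix of rank 6; reducing to Smith normal form yields diagonal entries (1,1,1,1,1,1).

∂_2: C_2 → C_1 acts by ∂[p,q,r] = [q,r] − [p,r] + [p,q]. For instance
  ∂[1,2,7] = [2,7] − [1,7] + [1,2],
  ∂[3,6,7] = [6,7] − [3,7] + [3,6].
This gives a 18×12 integer matrix of rank 12; reducing to Smith normal form yields diagonal entries (1,1,1,1,1,1,1,1,1,1,1,2).

Now H_k = ker ∂_k / im ∂_{k+1}, so:

  H_0: rank C_0 − rank ∂_1 = 7 − 6 = 1, and the invariant factors of ∂_1 are all 1, so H_0 ≅ Z.
  H_1: rank ker ∂_1 − rank ∂_2 = (18 − 6) − 12 = 0, and ∂_2 has invariant factor 2 > 1, so H_1 ≅ Z_2.
  H_2: rank ker ∂_2 − rank ∂_3 = (12 − 12) − 0 = 0, and there is no ∂_3, so H_2 ≅ 0.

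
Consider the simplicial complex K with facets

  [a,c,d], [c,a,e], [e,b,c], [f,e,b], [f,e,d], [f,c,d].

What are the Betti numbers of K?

Take the total order a < b < c < d < e < f on the vertex set. Then K (dimension 2) consists of the simplices:

  0-simplices (6): a, b, c, d, e, f
  1-simplices (12): ac, ad, ae, bc, be, bf, cd, ce, cf, de, df, ef
  2-simplices (6): acd, ace, bce, bef, cdf, def

giving chain groups C_0 ≅ Z^6, C_1 ≅ Z^12, C_2 ≅ Z^6.

Boundary ∂_1: C_1 → C_0 maps an edge to its endpoints' difference, ∂[p,q] = q − p. For instance
  ∂ae = e − a.
The resulting 6×12 matrix has rank 5, and its Smith normal form has invariant factors (1,1,1,1,1).

Boundary ∂_2: C_2 → C_1 acts by ∂[p,q,r] = [q,r] − [p,r] + [p,q]. For instance
  ∂ace = ce − ae + ac,
  ∂acd = cd − ad + ac.
The resulting 12×6 matrix has rank 6, and its Smith normal form has invariant factors (1,1,1,1,1,1).

Reading off H_k = ker ∂_k / im ∂_{k+1}:

  H_0: rank C_0 − rank ∂_1 = 6 − 5 = 1, and the invariant factors of ∂_1 are all 1, so H_0 = Z.
  H_1: rank ker ∂_1 − rank ∂_2 = (12 − 5) − 6 = 1, and the invariant factors of ∂_2 are all 1, so H_1 = Z.
  H_2: rank ker ∂_2 − rank ∂_3 = (6 − 6) − 0 = 0, and there is no ∂_3, so H_2 = 0.

As a check, the Euler characteristic is 6 − 12 + 6 = 0, which agrees with 1 − 1 + 0 = 0.

Hence the Betti numbers are b_0 = 1, b_1 = 1, b_2 = 0.

b_0 = 1, b_1 = 1, b_2 = 0.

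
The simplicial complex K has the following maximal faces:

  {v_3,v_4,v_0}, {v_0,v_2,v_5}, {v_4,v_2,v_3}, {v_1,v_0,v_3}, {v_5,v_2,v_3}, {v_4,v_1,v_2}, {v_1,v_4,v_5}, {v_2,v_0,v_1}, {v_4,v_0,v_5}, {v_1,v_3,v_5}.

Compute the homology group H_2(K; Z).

H_2 = 0.

Fix the vertex order v_0 < v_1 < v_2 < v_3 < v_4 < v_5 and write every simplex with vertices in increasing order. Then dim K = 2 and the simplices of K are:

  0-simplices (6): [v_0], [v_1], [v_2], [v_3], [v_4], [v_5]
  1-simplices (15): (15 of them)
  2-simplices (10): [v_0,v_1,v_2], [v_0,v_1,v_3], [v_0,v_2,v_5], [v_0,v_3,v_4], [v_0,v_4,v_5], [v_1,v_2,v_4], [v_1,v_3,v_5], [v_1,v_4,v_5], [v_2,v_3,v_4], [v_2,v_3,v_5]

Hence C_0 ≅ Z^6, C_1 ≅ Z^15, C_2 ≅ Z^10.

∂_1: C_1 → C_0 sends each edge [p,q] (with p < q) to q − p.
This gives a 6×15 integer matrix of rank 5; reducing to Smith normal form yields diagonal entries (1,1,1,1,1).

∂_2: C_2 → C_1 maps a triangle to the signed sum of its edges. For instance
  ∂[v_0,v_1,v_2] = [v_1,v_2] − [v_0,v_2] + [v_0,v_1],
  ∂[v_0,v_3,v_4] = [v_3,v_4] − [v_0,v_4] + [v_0,v_3].
This gives a 15×10 integer matrix of rank 10; reducing to Smith normal form yields diagonal entries (1,1,1,1,1,1,1,1,1,2).

From H_k ≅ ker(∂_k) / im(∂_{k+1}) we obtain:

  H_2: rank ker ∂_2 − rank ∂_3 = (10 − 10) − 0 = 0, and there is no ∂_3, so H_2 ≅ 0.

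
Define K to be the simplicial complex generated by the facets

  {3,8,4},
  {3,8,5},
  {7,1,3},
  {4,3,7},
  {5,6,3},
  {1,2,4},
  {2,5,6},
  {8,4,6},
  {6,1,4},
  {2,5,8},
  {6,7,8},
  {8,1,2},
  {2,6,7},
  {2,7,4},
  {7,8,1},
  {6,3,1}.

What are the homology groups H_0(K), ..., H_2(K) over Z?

Take the total order 1 < 2 < 3 < 4 < 5 < 6 < 7 < 8 on the vertex set. Then K (dimension 2) consists of the simplices:

  0-simplices (8): [1], [2], [3], [4], [5], [6], [7], [8]
  1-simplices (24): (24 of them)
  2-simplices (16): [1,2,4], [1,2,8], [1,3,6], [1,3,7], [1,4,6], [1,7,8], [2,4,7], [2,5,6], [2,5,8], [2,6,7], [3,4,7], [3,4,8], [3,5,6], [3,5,8], [4,6,8], [6,7,8]

so the chain groups are C_0 ≅ Z^8, C_1 ≅ Z^24, C_2 ≅ Z^16.

The boundary map ∂_1: C_1 → C_0 is given by ∂[p,q] = [q] − [p]. For instance
  ∂[3,4] = [4] − [3].
This gives a 8×24 integer matrix of rank 7; reducing to Smith normal form yields diagonal entries (1,1,1,1,1,1,1).

∂_2: C_2 → C_1 maps a triangle to the signed sum of its edges. For instance
  ∂[4,6,8] = [6,8] − [4,8] + [4,6],
  ∂[2,5,8] = [5,8] − [2,8] + [2,5].
As a 24×16 matrix over Z this has rank 15, with invariant factors (1,1,1,1,1,1,1,1,1,1,1,1,1,1,1).

From H_k ≅ ker(∂_k) / im(∂_{k+1}) we obtain:

  H_0: rank C_0 − rank ∂_1 = 8 − 7 = 1, and the invariant factors of ∂_1 are all 1, so H_0 ≅ Z.
  H_1: rank ker ∂_1 − rank ∂_2 = (24 − 7) − 15 = 2, and the invariant factors of ∂_2 are all 1, so H_1 ≅ Z^2.
  H_2: rank ker ∂_2 − rank ∂_3 = (16 − 15) − 0 = 1, and there is no ∂_3, so H_2 ≅ Z.

(K is a triangulation of the torus T^2.)

H_0 ≅ Z,  H_1 ≅ Z^2,  H_2 ≅ Z.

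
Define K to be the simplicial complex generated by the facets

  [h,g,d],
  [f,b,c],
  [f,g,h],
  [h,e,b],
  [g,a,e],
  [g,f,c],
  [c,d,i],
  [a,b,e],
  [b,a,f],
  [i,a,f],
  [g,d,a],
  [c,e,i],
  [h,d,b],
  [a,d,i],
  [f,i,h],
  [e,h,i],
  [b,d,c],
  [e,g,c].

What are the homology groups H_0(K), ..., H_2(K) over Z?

Fix the vertex order a < b < c < d < e < f < g < h < i and write every simplex with vertices in increasing order. Then dim K = 2 and the simplices of K are:

  0-simplices (9): a, b, c, d, e, f, g, h, i
  1-simplices (27): ab, ad, ae, af, ag, ai, bc, bd, be, bf, bh, cd, ce, cf, cg, ci, dg, dh, di, eg, eh, ei, fg, fh, fi, gh, hi
  2-simplices (18): abe, abf, adg, adi, aeg, afi, bcd, bcf, bdh, beh, cdi, ceg, cei, cfg, dgh, ehi, fgh, fhi

giving chain groups C_0 ≅ Z^9, C_1 ≅ Z^27, C_2 ≅ Z^18.

∂_1: C_1 → C_0 sends each edge [p,q] (with p < q) to q − p. For instance
  ∂eh = h − e.
The 9×27 boundary matrix has rank 8 and Smith normal form diag(1,1,1,1,1,1,1,1).

The boundary map ∂_2: C_2 → C_1 maps a triangle to the signed sum of its edges. For instance
  ∂bcf = cf − bf + bc,
  ∂cdi = di − ci + cd.
The resulting 27×18 matrix has rank 17, and its Smith normal form has invariant factors (1,1,1,1,1,1,1,1,1,1,1,1,1,1,1,1,1).

From H_k ≅ ker(∂_k) / im(∂_{k+1}) we obtain:

  H_0: rank C_0 − rank ∂_1 = 9 − 8 = 1, and the invariant factors of ∂_1 are all 1, so H_0 ≅ Z.
  H_1: rank ker ∂_1 − rank ∂_2 = (27 − 8) − 17 = 2, and the invariant factors of ∂_2 are all 1, so H_1 ≅ Z^2.
  H_2: rank ker ∂_2 − rank ∂_3 = (18 − 17) − 0 = 1, and there is no ∂_3, so H_2 ≅ Z.

H_0 = Z,  H_1 = Z^2,  H_2 = Z.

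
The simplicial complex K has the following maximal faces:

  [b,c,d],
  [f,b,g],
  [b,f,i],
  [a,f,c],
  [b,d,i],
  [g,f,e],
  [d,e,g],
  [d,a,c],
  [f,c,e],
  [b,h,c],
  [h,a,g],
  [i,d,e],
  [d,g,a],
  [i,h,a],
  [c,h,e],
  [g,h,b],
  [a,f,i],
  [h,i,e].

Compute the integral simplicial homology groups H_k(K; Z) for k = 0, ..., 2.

H_0 = Z,  H_1 = Z^2,  H_2 = Z.

Take the total order a < b < c < d < e < f < g < h < i on the vertex set. Then K (dimension 2) consists of the simplices:

  0-simplices (9): a, b, c, d, e, f, g, h, i
  1-simplices (27): ac, ad, af, ag, ah, ai, bc, bd, bf, bg, bh, bi, cd, ce, cf, ch, de, dg, di, ef, eg, eh, ei, fg, fi, gh, hi
  2-simplices (18): acd, acf, adg, afi, agh, ahi, bcd, bch, bdi, bfg, bfi, bgh, cef, ceh, deg, dei, efg, ehi

giving chain groups C_0 ≅ Z^9, C_1 ≅ Z^27, C_2 ≅ Z^18.

Boundary ∂_1: C_1 → C_0 maps an edge to its endpoints' difference, ∂[p,q] = q − p. For instance
  ∂bi = i − b.
As a 9×27 matrix over Z this has rank 8, with invariant factors (1,1,1,1,1,1,1,1).

∂_2: C_2 → C_1 acts by ∂[p,q,r] = [q,r] − [p,r] + [p,q]. For instance
  ∂afi = fi − ai + af,
  ∂agh = gh − ah + ag.
The resulting 27×18 matrix has rank 17, and its Smith normal form has invariant factors (1,1,1,1,1,1,1,1,1,1,1,1,1,1,1,1,1).

Now H_k = ker ∂_k / im ∂_{k+1}, so:

  H_0: rank C_0 − rank ∂_1 = 9 − 8 = 1, and the invariant factors of ∂_1 are all 1, so H_0 ≅ Z.
  H_1: rank ker ∂_1 − rank ∂_2 = (27 − 8) − 17 = 2, and the invariant factors of ∂_2 are all 1, so H_1 ≅ Z^2.
  H_2: rank ker ∂_2 − rank ∂_3 = (18 − 17) − 0 = 1, and there is no ∂_3, so H_2 ≅ Z.

As a check, the Euler characteristic is 9 − 27 + 18 = 0, which agrees with 1 − 2 + 1 = 0.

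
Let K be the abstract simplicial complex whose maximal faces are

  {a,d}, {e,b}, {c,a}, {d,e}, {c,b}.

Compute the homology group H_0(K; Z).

K has 5 vertices, 5 edges.
rank ∂_0 = 0, rank ∂_1 = 4 ⇒ b_0 = 5 − 0 − 4 = 1; all invariant factors of ∂_1 are 1 so no torsion. So H_0 = Z.

H_0 = Z.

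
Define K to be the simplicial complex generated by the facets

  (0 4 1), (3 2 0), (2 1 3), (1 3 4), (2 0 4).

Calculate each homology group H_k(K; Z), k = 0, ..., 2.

Take the total order 0 < 1 < 2 < 3 < 4 on the vertex set. Then K (dimension 2) consists of the simplices:

  0-simplices (5): [0], [1], [2], [3], [4]
  1-simplices (10): [0,1], [0,2], [0,3], [0,4], [1,2], [1,3], [1,4], [2,3], [2,4], [3,4]
  2-simplices (5): [0,1,4], [0,2,3], [0,2,4], [1,2,3], [1,3,4]

so the chain groups are C_0 ≅ Z^5, C_1 ≅ Z^10, C_2 ≅ Z^5.

Boundary ∂_1: C_1 → C_0 sends each edge [p,q] (with p < q) to q − p. For instance
  ∂[1,3] = [3] − [1].
The resulting 5×10 matrix has rank 4, and its Smith normal form has invariant factors (1,1,1,1).

∂_2: C_2 → C_1 sends each 2-simplex [p,q,r] to [q,r] − [p,r] + [p,q]. For instance
  ∂[1,3,4] = [3,4] − [1,4] + [1,3],
  ∂[0,2,4] = [2,4] − [0,4] + [0,2].
The 10×5 boundary matrix has rank 5 and Smith normal form diag(1,1,1,1,1).

From H_k ≅ ker(∂_k) / im(∂_{k+1}) we obtain:

  H_0: rank C_0 − rank ∂_1 = 5 − 4 = 1, and the invariant factors of ∂_1 are all 1, so H_0 ≅ Z.
  H_1: rank ker ∂_1 − rank ∂_2 = (10 − 4) − 5 = 1, and the invariant factors of ∂_2 are all 1, so H_1 ≅ Z.
  H_2: rank ker ∂_2 − rank ∂_3 = (5 − 5) − 0 = 0, and there is no ∂_3, so H_2 ≅ 0.

As a check, the Euler characteristic is 5 − 10 + 5 = 0, which agrees with 1 − 1 + 0 = 0.
(K is a triangulation of the Möbius band.)

H_0 ≅ Z,  H_1 ≅ Z,  H_2 = 0.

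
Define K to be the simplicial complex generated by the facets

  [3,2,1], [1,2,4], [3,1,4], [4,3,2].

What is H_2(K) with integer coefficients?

Fix the vertex order 1 < 2 < 3 < 4 and write every simplex with vertices in increasing order. Then dim K = 2 and the simplices of K are:

  0-simplices (4): [1], [2], [3], [4]
  1-simplices (6): [1,2], [1,3], [1,4], [2,3], [2,4], [3,4]
  2-simplices (4): [1,2,3], [1,2,4], [1,3,4], [2,3,4]

Hence C_0 ≅ Z^4, C_1 ≅ Z^6, C_2 ≅ Z^4.

The boundary map ∂_1: C_1 → C_0 sends each edge [p,q] (with p < q) to q − p.
This gives a 4×6 integer matrix of rank 3; reducing to Smith normal form yields diagonal entries (1,1,1).

The boundary map ∂_2: C_2 → C_1 sends each 2-simplex [p,q,r] to [q,r] − [p,r] + [p,q]. For instance
  ∂[1,2,3] = [2,3] − [1,3] + [1,2],
  ∂[2,3,4] = [3,4] − [2,4] + [2,3].
The resulting 6×4 matrix has rank 3, and its Smith normal form has invariant factors (1,1,1).

Reading off H_k = ker ∂_k / im ∂_{k+1}:

  H_2: rank ker ∂_2 − rank ∂_3 = (4 − 3) − 0 = 1, and there is no ∂_3, so H_2 = Z.

H_2 ≅ Z.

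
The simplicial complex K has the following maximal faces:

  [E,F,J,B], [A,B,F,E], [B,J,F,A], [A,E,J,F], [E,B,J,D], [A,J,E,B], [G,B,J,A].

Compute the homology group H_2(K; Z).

H_2 ≅ 0.

Take the total order A < B < D < E < F < G < J on the vertex set. Then K (dimension 3) consists of the simplices:

  0-simplices (7): A, B, D, E, F, G, J
  1-simplices (16): AB, AE, AF, AG, AJ, BD, BE, BF, BG, BJ, DE, DJ, EF, EJ, FJ, GJ
  2-simplices (16): ABE, ABF, ABG, ABJ, AEF, AEJ, AFJ, AGJ, BDE, BDJ, BEF, BEJ, BFJ, BGJ, DEJ, EFJ
  3-simplices (7): ABEF, ABEJ, ABFJ, ABGJ, AEFJ, BDEJ, BEFJ

so the chain groups are C_0 ≅ Z^7, C_1 ≅ Z^16, C_2 ≅ Z^16, C_3 ≅ Z^7.

The boundary map ∂_1: C_1 → C_0 sends each edge [p,q] (with p < q) to q − p. For instance
  ∂BJ = J − B.
As a 7×16 matrix over Z this has rank 6, with invariant factors (1,1,1,1,1,1).

∂_2: C_2 → C_1 sends each 2-simplex [p,q,r] to [q,r] − [p,r] + [p,q]. For instance
  ∂ABF = BF − AF + AB,
  ∂BGJ = GJ − BJ + BG.
The resulting 16×16 matrix has rank 10, and its Smith normal form has invariant factors (1,1,1,1,1,1,1,1,1,1).

∂_3: C_3 → C_2 sends each 3-simplex σ to the alternating sum Σ_i (−1)^i (σ with its i-th vertex removed). For instance
  ∂ABFJ = BFJ − AFJ + ABJ − ABF,
  ∂ABEF = BEF − AEF + ABF − ABE.
This gives a 16×7 integer matrix of rank 6; reducing to Smith normal form yields diagonal entries (1,1,1,1,1,1).

Computing H_k = (kernel of ∂_k) / (image of ∂_{k+1}):

  H_2: rank ker ∂_2 − rank ∂_3 = (16 − 10) − 6 = 0, and the invariant factors of ∂_3 are all 1, so H_2 ≅ 0.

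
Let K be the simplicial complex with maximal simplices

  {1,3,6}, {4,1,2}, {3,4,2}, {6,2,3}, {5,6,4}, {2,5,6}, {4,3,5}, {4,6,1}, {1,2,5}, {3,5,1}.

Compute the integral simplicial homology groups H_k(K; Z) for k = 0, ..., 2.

H_0 = Z,  H_1 = Z/2Z,  H_2 = 0.

We work with the vertex ordering 1 < 2 < 3 < 4 < 5 < 6. The simplices of K, each written with vertices in increasing order, are:

  0-simplices (6): [1], [2], [3], [4], [5], [6]
  1-simplices (15): [1,2], [1,3], [1,4], [1,5], [1,6], [2,3], [2,4], [2,5], [2,6], [3,4], [3,5], [3,6], [4,5], [4,6], [5,6]
  2-simplices (10): [1,2,4], [1,2,5], [1,3,5], [1,3,6], [1,4,6], [2,3,4], [2,3,6], [2,5,6], [3,4,5], [4,5,6]

giving chain groups C_0 ≅ Z^6, C_1 ≅ Z^15, C_2 ≅ Z^10.

∂_1: C_1 → C_0 sends each edge [p,q] (with p < q) to q − p. For instance
  ∂[1,3] = [3] − [1].
This gives a 6×15 integer matrix of rank 5; reducing to Smith normal form yields diagonal entries (1,1,1,1,1).

∂_2: C_2 → C_1 acts by ∂[p,q,r] = [q,r] − [p,r] + [p,q]. For instance
  ∂[1,2,5] = [2,5] − [1,5] + [1,2],
  ∂[2,3,4] = [3,4] − [2,4] + [2,3].
The 15×10 boundary matrix has rank 10 and Smith normal form diag(1,1,1,1,1,1,1,1,1,2).

Computing H_k = (kernel of ∂_k) / (image of ∂_{k+1}):

  H_0: rank C_0 − rank ∂_1 = 6 − 5 = 1, and the invariant factors of ∂_1 are all 1, so H_0 ≅ Z.
  H_1: rank ker ∂_1 − rank ∂_2 = (15 − 5) − 10 = 0, and ∂_2 has invariant factor 2 > 1, so H_1 ≅ Z/2Z.
  H_2: rank ker ∂_2 − rank ∂_3 = (10 − 10) − 0 = 0, and there is no ∂_3, so H_2 ≅ 0.

(K is a triangulation of the real projective plane RP^2.)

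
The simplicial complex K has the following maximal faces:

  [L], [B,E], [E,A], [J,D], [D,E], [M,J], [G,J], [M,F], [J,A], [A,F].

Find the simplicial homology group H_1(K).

K has 9 vertices, 9 edges.
rank ∂_1 = 7, rank ∂_2 = 0 ⇒ b_1 = 9 − 7 − 0 = 2. So H_1 ≅ Z^2.

H_1 ≅ Z^2.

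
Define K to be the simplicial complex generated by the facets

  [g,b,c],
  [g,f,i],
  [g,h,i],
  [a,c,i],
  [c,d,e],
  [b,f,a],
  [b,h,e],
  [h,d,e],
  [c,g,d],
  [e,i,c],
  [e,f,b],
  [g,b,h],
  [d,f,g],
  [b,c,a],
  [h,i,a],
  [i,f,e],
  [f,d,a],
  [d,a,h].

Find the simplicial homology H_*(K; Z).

Fix the vertex order a < b < c < d < e < f < g < h < i and write every simplex with vertices in increasing order. Then dim K = 2 and the simplices of K are:

  0-simplices (9): a, b, c, d, e, f, g, h, i
  1-simplices (27): ab, ac, ad, af, ah, ai, bc, be, bf, bg, bh, cd, ce, cg, ci, de, df, dg, dh, ef, eh, ei, fg, fi, gh, gi, hi
  2-simplices (18): abc, abf, aci, adf, adh, ahi, bcg, bef, beh, bgh, cde, cdg, cei, deh, dfg, efi, fgi, ghi

giving chain groups C_0 ≅ Z^9, C_1 ≅ Z^27, C_2 ≅ Z^18.

Boundary ∂_1: C_1 → C_0 sends each edge [p,q] (with p < q) to q − p. For instance
  ∂ei = i − e.
The 9×27 boundary matrix has rank 8 and Smith normal form diag(1,1,1,1,1,1,1,1).

∂_2: C_2 → C_1 acts by ∂[p,q,r] = [q,r] − [p,r] + [p,q]. For instance
  ∂abf = bf − af + ab,
  ∂aci = ci − ai + ac.
As a 27×18 matrix over Z this has rank 17, with invariant factors (1,1,1,1,1,1,1,1,1,1,1,1,1,1,1,1,1).

Reading off H_k = ker ∂_k / im ∂_{k+1}:

  H_0: rank C_0 − rank ∂_1 = 9 − 8 = 1, and the invariant factors of ∂_1 are all 1, so H_0 ≅ Z.
  H_1: rank ker ∂_1 − rank ∂_2 = (27 − 8) − 17 = 2, and the invariant factors of ∂_2 are all 1, so H_1 ≅ Z^2.
  H_2: rank ker ∂_2 − rank ∂_3 = (18 − 17) − 0 = 1, and there is no ∂_3, so H_2 ≅ Z.

H_0 ≅ Z,  H_1 ≅ Z^2,  H_2 ≅ Z.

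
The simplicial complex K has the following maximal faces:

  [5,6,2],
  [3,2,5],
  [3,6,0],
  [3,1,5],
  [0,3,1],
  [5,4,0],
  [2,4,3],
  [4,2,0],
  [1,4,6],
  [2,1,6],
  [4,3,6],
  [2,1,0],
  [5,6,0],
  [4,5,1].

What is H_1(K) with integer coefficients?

H_1 ≅ Z^2.

Order the vertices as 0 < 1 < 2 < 3 < 4 < 5 < 6. Listing each simplex with vertices in this order, K has dimension 2 with simplices:

  0-simplices (7): [0], [1], [2], [3], [4], [5], [6]
  1-simplices (21): [0,1], [0,2], [0,3], [0,4], [0,5], [0,6], [1,2], [1,3], [1,4], [1,5], [1,6], [2,3], [2,4], [2,5], [2,6], [3,4], [3,5], [3,6], [4,5], [4,6], [5,6]
  2-simplices (14): [0,1,2], [0,1,3], [0,2,4], [0,3,6], [0,4,5], [0,5,6], [1,2,6], [1,3,5], [1,4,5], [1,4,6], [2,3,4], [2,3,5], [2,5,6], [3,4,6]

giving chain groups C_0 ≅ Z^7, C_1 ≅ Z^21, C_2 ≅ Z^14.

The boundary map ∂_1: C_1 → C_0 sends each edge [p,q] (with p < q) to q − p.
This gives a 7×21 integer matrix of rank 6; reducing to Smith normal form yields diagonal entries (1,1,1,1,1,1).

The boundary map ∂_2: C_2 → C_1 maps a triangle to the signed sum of its edges. For instance
  ∂[0,3,6] = [3,6] − [0,6] + [0,3],
  ∂[1,4,6] = [4,6] − [1,6] + [1,4].
The resulting 21×14 matrix has rank 13, and its Smith normal form has invariant factors (1,1,1,1,1,1,1,1,1,1,1,1,1).

Now H_k = ker ∂_k / im ∂_{k+1}, so:

  H_1: rank ker ∂_1 − rank ∂_2 = (21 − 6) − 13 = 2, and the invariant factors of ∂_2 are all 1, so H_1 = Z^2.

(K is a triangulation of the torus T^2.)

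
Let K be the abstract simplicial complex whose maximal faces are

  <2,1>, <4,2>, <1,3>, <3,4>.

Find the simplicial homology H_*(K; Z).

H_0 = Z,  H_1 = Z.

Fix the vertex order 1 < 2 < 3 < 4 and write every simplex with vertices in increasing order. Then dim K = 1 and the simplices of K are:

  0-simplices (4): [1], [2], [3], [4]
  1-simplices (4): [1,2], [1,3], [2,4], [3,4]

giving chain groups C_0 ≅ Z^4, C_1 ≅ Z^4.

The boundary map ∂_1: C_1 → C_0 is given by ∂[p,q] = [q] − [p].
This gives a 4×4 integer matrix of rank 3; reducing to Smith normal form yields diagonal entries (1,1,1).

Computing H_k = (kernel of ∂_k) / (image of ∂_{k+1}):

  H_0: rank C_0 − rank ∂_1 = 4 − 3 = 1, and the invariant factors of ∂_1 are all 1, so H_0 = Z.
  H_1: rank ker ∂_1 − rank ∂_2 = (4 − 3) − 0 = 1, and there is no ∂_2, so H_1 = Z.

As a check, the Euler characteristic is 4 − 4 = 0, which agrees with 1 − 1 = 0.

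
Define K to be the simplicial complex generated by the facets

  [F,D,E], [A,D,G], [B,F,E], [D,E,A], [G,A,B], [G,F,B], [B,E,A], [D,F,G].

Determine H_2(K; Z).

H_2 = Z.

We work with the vertex ordering A < B < D < E < F < G. The simplices of K, each written with vertices in increasing order, are:

  0-simplices (6): A, B, D, E, F, G
  1-simplices (12): AB, AD, AE, AG, BE, BF, BG, DE, DF, DG, EF, FG
  2-simplices (8): ABE, ABG, ADE, ADG, BEF, BFG, DEF, DFG

Hence C_0 ≅ Z^6, C_1 ≅ Z^12, C_2 ≅ Z^8.

∂_1: C_1 → C_0 sends each edge [p,q] (with p < q) to q − p.
This gives a 6×12 integer matrix of rank 5; reducing to Smith normal form yields diagonal entries (1,1,1,1,1).

∂_2: C_2 → C_1 acts by ∂[p,q,r] = [q,r] − [p,r] + [p,q]. For instance
  ∂DFG = FG − DG + DF,
  ∂BFG = FG − BG + BF.
This gives a 12×8 integer matrix of rank 7; reducing to Smith normal form yields diagonal entries (1,1,1,1,1,1,1).

Now H_k = ker ∂_k / im ∂_{k+1}, so:

  H_2: rank ker ∂_2 − rank ∂_3 = (8 − 7) − 0 = 1, and there is no ∂_3, so H_2 ≅ Z.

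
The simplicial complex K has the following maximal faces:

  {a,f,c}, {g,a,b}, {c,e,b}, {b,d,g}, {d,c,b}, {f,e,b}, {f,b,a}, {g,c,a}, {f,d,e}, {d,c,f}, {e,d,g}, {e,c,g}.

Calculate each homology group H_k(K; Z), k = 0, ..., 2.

Fix the vertex order a < b < c < d < e < f < g and write every simplex with vertices in increasing order. Then dim K = 2 and the simplices of K are:

  0-simplices (7): a, b, c, d, e, f, g
  1-simplices (18): ab, ac, af, ag, bc, bd, be, bf, bg, cd, ce, cf, cg, de, df, dg, ef, eg
  2-simplices (12): abf, abg, acf, acg, bcd, bce, bdg, bef, cdf, ceg, def, deg

so the chain groups are C_0 ≅ Z^7, C_1 ≅ Z^18, C_2 ≅ Z^12.

Boundary ∂_1: C_1 → C_0 maps an edge to its endpoints' difference, ∂[p,q] = q − p. For instance
  ∂df = f − d.
The resulting 7×18 matrix has rank 6, and its Smith normal form has invariant factors (1,1,1,1,1,1).

∂_2: C_2 → C_1 maps a triangle to the signed sum of its edges. For instance
  ∂bcd = cd − bd + bc,
  ∂bef = ef − bf + be.
The resulting 18×12 matrix has rank 12, and its Smith normal form has invariant factors (1,1,1,1,1,1,1,1,1,1,1,2).

Reading off H_k = ker ∂_k / im ∂_{k+1}:

  H_0: rank C_0 − rank ∂_1 = 7 − 6 = 1, and the invariant factors of ∂_1 are all 1, so H_0 = Z.
  H_1: rank ker ∂_1 − rank ∂_2 = (18 − 6) − 12 = 0, and ∂_2 has invariant factor 2 > 1, so H_1 = Z/2.
  H_2: rank ker ∂_2 − rank ∂_3 = (12 − 12) − 0 = 0, and there is no ∂_3, so H_2 = 0.

H_0 ≅ Z,  H_1 ≅ Z/2,  H_2 = 0.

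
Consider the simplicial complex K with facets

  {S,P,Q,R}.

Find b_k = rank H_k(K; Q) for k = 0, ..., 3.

b_0 = 1, b_1 = 0, b_2 = 0, b_3 = 0.

Order the vertices as P < Q < R < S. Listing each simplex with vertices in this order, K has dimension 3 with simplices:

  0-simplices (4): P, Q, R, S
  1-simplices (6): PQ, PR, PS, QR, QS, RS
  2-simplices (4): PQR, PQS, PRS, QRS
  3-simplices (1): PQRS

giving chain groups C_0 ≅ Z^4, C_1 ≅ Z^6, C_2 ≅ Z^4, C_3 ≅ Z^1.

The boundary map ∂_1: C_1 → C_0 sends each edge [p,q] (with p < q) to q − p. For instance
  ∂RS = S − R.
The resulting 4×6 matrix has rank 3, and its Smith normal form has invariant factors (1,1,1).

The boundary map ∂_2: C_2 → C_1 acts by ∂[p,q,r] = [q,r] − [p,r] + [p,q]. For instance
  ∂PRS = RS − PS + PR,
  ∂PQR = QR − PR + PQ.
The resulting 6×4 matrix has rank 3, and its Smith normal form has invariant factors (1,1,1).

∂_3: C_3 → C_2 sends each 3-simplex σ to the alternating sum Σ_i (−1)^i (σ with its i-th vertex removed). For instance
  ∂PQRS = QRS − PRS + PQS − PQR.
The 4×1 boundary matrix has rank 1 and Smith normal form diag(1).

Computing H_k = (kernel of ∂_k) / (image of ∂_{k+1}):

  H_0: rank C_0 − rank ∂_1 = 4 − 3 = 1, and the invariant factors of ∂_1 are all 1, so H_0 ≅ Z.
  H_1: rank ker ∂_1 − rank ∂_2 = (6 − 3) − 3 = 0, and the invariant factors of ∂_2 are all 1, so H_1 ≅ 0.
  H_2: rank ker ∂_2 − rank ∂_3 = (4 − 3) − 1 = 0, and the invariant factors of ∂_3 are all 1, so H_2 ≅ 0.
  H_3: rank ker ∂_3 − rank ∂_4 = (1 − 1) − 0 = 0, and there is no ∂_4, so H_3 ≅ 0.

As a check, the Euler characteristic is 4 − 6 + 4 − 1 = 1, which agrees with 1 − 0 + 0 − 0 = 1.
(K is a triangulation of the 3-simplex.)

Hence the Betti numbers are b_0 = 1, b_1 = 0, b_2 = 0, b_3 = 0.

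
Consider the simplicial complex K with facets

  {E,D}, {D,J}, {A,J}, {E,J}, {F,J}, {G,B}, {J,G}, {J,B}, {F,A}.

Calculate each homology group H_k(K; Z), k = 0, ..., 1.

K has 7 vertices, 9 edges.
rank ∂_0 = 0, rank ∂_1 = 6 ⇒ b_0 = 7 − 0 − 6 = 1; all invariant factors of ∂_1 are 1 so no torsion. So H_0 = Z.
rank ∂_1 = 6, rank ∂_2 = 0 ⇒ b_1 = 9 − 6 − 0 = 3. So H_1 = Z^3.

H_0 ≅ Z,  H_1 ≅ Z^3.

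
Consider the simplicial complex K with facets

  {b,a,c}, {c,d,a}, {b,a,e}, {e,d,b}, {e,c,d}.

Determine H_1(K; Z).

Fix the vertex order a < b < c < d < e and write every simplex with vertices in increasing order. Then dim K = 2 and the simplices of K are:

  0-simplices (5): a, b, c, d, e
  1-simplices (10): ab, ac, ad, ae, bc, bd, be, cd, ce, de
  2-simplices (5): abc, abe, acd, bde, cde

giving chain groups C_0 ≅ Z^5, C_1 ≅ Z^10, C_2 ≅ Z^5.

∂_1: C_1 → C_0 sends each edge [p,q] (with p < q) to q − p. For instance
  ∂ce = e − c.
The resulting 5×10 matrix has rank 4, and its Smith normal form has invariant factors (1,1,1,1).

Boundary ∂_2: C_2 → C_1 maps a triangle to the signed sum of its edges. For instance
  ∂abc = bc − ac + ab,
  ∂abe = be − ae + ab.
The resulting 10×5 matrix has rank 5, and its Smith normal form has invariant factors (1,1,1,1,1).

Now H_k = ker ∂_k / im ∂_{k+1}, so:

  H_1: rank ker ∂_1 − rank ∂_2 = (10 − 4) − 5 = 1, and the invariant factors of ∂_2 are all 1, so H_1 = Z.

H_1 ≅ Z.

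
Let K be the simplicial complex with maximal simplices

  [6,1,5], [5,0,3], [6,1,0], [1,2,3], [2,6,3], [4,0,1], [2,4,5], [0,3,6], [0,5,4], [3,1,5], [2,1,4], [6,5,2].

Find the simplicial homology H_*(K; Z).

H_0 = Z,  H_1 = Z/2,  H_2 = 0.

Take the total order 0 < 1 < 2 < 3 < 4 < 5 < 6 on the vertex set. Then K (dimension 2) consists of the simplices:

  0-simplices (7): [0], [1], [2], [3], [4], [5], [6]
  1-simplices (18): [0,1], [0,3], [0,4], [0,5], [0,6], [1,2], [1,3], [1,4], [1,5], [1,6], [2,3], [2,4], [2,5], [2,6], [3,5], [3,6], [4,5], [5,6]
  2-simplices (12): [0,1,4], [0,1,6], [0,3,5], [0,3,6], [0,4,5], [1,2,3], [1,2,4], [1,3,5], [1,5,6], [2,3,6], [2,4,5], [2,5,6]

so the chain groups are C_0 ≅ Z^7, C_1 ≅ Z^18, C_2 ≅ Z^12.

∂_1: C_1 → C_0 maps an edge to its endpoints' difference, ∂[p,q] = q − p. For instance
  ∂[2,5] = [5] − [2].
As a 7×18 matrix over Z this has rank 6, with invariant factors (1,1,1,1,1,1).

The boundary map ∂_2: C_2 → C_1 maps a triangle to the signed sum of its edges. For instance
  ∂[2,3,6] = [3,6] − [2,6] + [2,3],
  ∂[0,1,4] = [1,4] − [0,4] + [0,1].
The resulting 18×12 matrix has rank 12, and its Smith normal form has invariant factors (1,1,1,1,1,1,1,1,1,1,1,2).

Now H_k = ker ∂_k / im ∂_{k+1}, so:

  H_0: rank C_0 − rank ∂_1 = 7 − 6 = 1, and the invariant factors of ∂_1 are all 1, so H_0 ≅ Z.
  H_1: rank ker ∂_1 − rank ∂_2 = (18 − 6) − 12 = 0, and ∂_2 has invariant factor 2 > 1, so H_1 ≅ Z/2.
  H_2: rank ker ∂_2 − rank ∂_3 = (12 − 12) − 0 = 0, and there is no ∂_3, so H_2 ≅ 0.

(K is a triangulation of the real projective plane RP^2.)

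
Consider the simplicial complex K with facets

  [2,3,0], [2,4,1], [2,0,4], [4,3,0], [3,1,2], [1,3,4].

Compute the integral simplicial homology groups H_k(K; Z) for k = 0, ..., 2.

Order the vertices as 0 < 1 < 2 < 3 < 4. Listing each simplex with vertices in this order, K has dimension 2 with simplices:

  0-simplices (5): [0], [1], [2], [3], [4]
  1-simplices (9): [0,2], [0,3], [0,4], [1,2], [1,3], [1,4], [2,3], [2,4], [3,4]
  2-simplices (6): [0,2,3], [0,2,4], [0,3,4], [1,2,3], [1,2,4], [1,3,4]

Hence C_0 ≅ Z^5, C_1 ≅ Z^9, C_2 ≅ Z^6.

The boundary map ∂_1: C_1 → C_0 is given by ∂[p,q] = [q] − [p]. For instance
  ∂[3,4] = [4] − [3].
As a 5×9 matrix over Z this has rank 4, with invariant factors (1,1,1,1).

The boundary map ∂_2: C_2 → C_1 maps a triangle to the signed sum of its edges. For instance
  ∂[0,3,4] = [3,4] − [0,4] + [0,3],
  ∂[0,2,3] = [2,3] − [0,3] + [0,2].
The 9×6 boundary matrix has rank 5 and Smith normal form diag(1,1,1,1,1).

Now H_k = ker ∂_k / im ∂_{k+1}, so:

  H_0: rank C_0 − rank ∂_1 = 5 − 4 = 1, and the invariant factors of ∂_1 are all 1, so H_0 = Z.
  H_1: rank ker ∂_1 − rank ∂_2 = (9 − 4) − 5 = 0, and the invariant factors of ∂_2 are all 1, so H_1 = 0.
  H_2: rank ker ∂_2 − rank ∂_3 = (6 − 5) − 0 = 1, and there is no ∂_3, so H_2 = Z.

(K is a triangulation of the 2-sphere S^2.)

H_0 = Z,  H_1 = 0,  H_2 = Z.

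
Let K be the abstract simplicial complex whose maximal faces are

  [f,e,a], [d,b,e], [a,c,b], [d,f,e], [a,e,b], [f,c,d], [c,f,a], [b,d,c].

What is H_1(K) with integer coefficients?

K has 6 vertices, 12 edges, 8 triangles.
rank ∂_1 = 5, rank ∂_2 = 7 ⇒ b_1 = 12 − 5 − 7 = 0; all invariant factors of ∂_2 are 1 so no torsion. So H_1 ≅ 0.

H_1 = 0.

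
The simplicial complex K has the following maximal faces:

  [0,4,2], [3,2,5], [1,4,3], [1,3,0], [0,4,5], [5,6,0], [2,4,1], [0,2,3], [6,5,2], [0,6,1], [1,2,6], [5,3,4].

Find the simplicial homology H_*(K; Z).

Take the total order 0 < 1 < 2 < 3 < 4 < 5 < 6 on the vertex set. Then K (dimension 2) consists of the simplices:

  0-simplices (7): [0], [1], [2], [3], [4], [5], [6]
  1-simplices (18): [0,1], [0,2], [0,3], [0,4], [0,5], [0,6], [1,2], [1,3], [1,4], [1,6], [2,3], [2,4], [2,5], [2,6], [3,4], [3,5], [4,5], [5,6]
  2-simplices (12): [0,1,3], [0,1,6], [0,2,3], [0,2,4], [0,4,5], [0,5,6], [1,2,4], [1,2,6], [1,3,4], [2,3,5], [2,5,6], [3,4,5]

so the chain groups are C_0 ≅ Z^7, C_1 ≅ Z^18, C_2 ≅ Z^12.

Boundary ∂_1: C_1 → C_0 sends each edge [p,q] (with p < q) to q − p. For instance
  ∂[0,5] = [5] − [0].
This gives a 7×18 integer matrix of rank 6; reducing to Smith normal form yields diagonal entries (1,1,1,1,1,1).

Boundary ∂_2: C_2 → C_1 maps a triangle to the signed sum of its edges. For instance
  ∂[3,4,5] = [4,5] − [3,5] + [3,4],
  ∂[0,4,5] = [4,5] − [0,5] + [0,4].
This gives a 18×12 integer matrix of rank 12; reducing to Smith normal form yields diagonal entries (1,1,1,1,1,1,1,1,1,1,1,2).

Computing H_k = (kernel of ∂_k) / (image of ∂_{k+1}):

  H_0: rank C_0 − rank ∂_1 = 7 − 6 = 1, and the invariant factors of ∂_1 are all 1, so H_0 = Z.
  H_1: rank ker ∂_1 − rank ∂_2 = (18 − 6) − 12 = 0, and ∂_2 has invariant factor 2 > 1, so H_1 = Z_2.
  H_2: rank ker ∂_2 − rank ∂_3 = (12 − 12) − 0 = 0, and there is no ∂_3, so H_2 = 0.

As a check, the Euler characteristic is 7 − 18 + 12 = 1, which agrees with 1 − 0 + 0 = 1.
(K is a triangulation of the real projective plane RP^2.)

H_0 ≅ Z,  H_1 ≅ Z_2,  H_2 = 0.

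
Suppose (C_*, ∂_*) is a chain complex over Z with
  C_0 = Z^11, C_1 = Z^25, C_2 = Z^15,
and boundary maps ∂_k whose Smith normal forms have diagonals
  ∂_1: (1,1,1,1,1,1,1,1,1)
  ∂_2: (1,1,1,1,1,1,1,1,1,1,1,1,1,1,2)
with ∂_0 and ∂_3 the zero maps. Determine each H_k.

H_0: b_0 = 11 − 0 − 9 = 2; torsion from ∂_1 factors > 1: none. So H_0 ≅ Z^2.
H_1: b_1 = 25 − 9 − 15 = 1; torsion from ∂_2 factors > 1: [2]. So H_1 ≅ Z × Z/2.
H_2: b_2 = 15 − 15 − 0 = 0; torsion from ∂_3 factors > 1: none. So H_2 ≅ 0.

H_0 ≅ Z^2,  H_1 ≅ Z × Z/2,  H_2 = 0.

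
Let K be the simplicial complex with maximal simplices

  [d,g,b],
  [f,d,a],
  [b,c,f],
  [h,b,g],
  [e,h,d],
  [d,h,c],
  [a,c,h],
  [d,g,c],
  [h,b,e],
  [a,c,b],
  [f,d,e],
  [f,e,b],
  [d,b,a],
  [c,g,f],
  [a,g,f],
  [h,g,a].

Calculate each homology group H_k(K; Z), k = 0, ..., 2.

H_0 ≅ Z,  H_1 ≅ Z^2,  H_2 ≅ Z.

Order the vertices as a < b < c < d < e < f < g < h. Listing each simplex with vertices in this order, K has dimension 2 with simplices:

  0-simplices (8): a, b, c, d, e, f, g, h
  1-simplices (24): ab, ac, ad, af, ag, ah, bc, bd, be, bf, bg, bh, cd, cf, cg, ch, de, df, dg, dh, ef, eh, fg, gh
  2-simplices (16): abc, abd, ach, adf, afg, agh, bcf, bdg, bef, beh, bgh, cdg, cdh, cfg, def, deh

Hence C_0 ≅ Z^8, C_1 ≅ Z^24, C_2 ≅ Z^16.

∂_1: C_1 → C_0 maps an edge to its endpoints' difference, ∂[p,q] = q − p.
As a 8×24 matrix over Z this has rank 7, with invariant factors (1,1,1,1,1,1,1).

Boundary ∂_2: C_2 → C_1 sends each 2-simplex [p,q,r] to [q,r] − [p,r] + [p,q]. For instance
  ∂bdg = dg − bg + bd,
  ∂bgh = gh − bh + bg.
The 24×16 boundary matrix has rank 15 and Smith normal form diag(1,1,1,1,1,1,1,1,1,1,1,1,1,1,1).

Now H_k = ker ∂_k / im ∂_{k+1}, so:

  H_0: rank C_0 − rank ∂_1 = 8 − 7 = 1, and the invariant factors of ∂_1 are all 1, so H_0 = Z.
  H_1: rank ker ∂_1 − rank ∂_2 = (24 − 7) − 15 = 2, and the invariant factors of ∂_2 are all 1, so H_1 = Z^2.
  H_2: rank ker ∂_2 − rank ∂_3 = (16 − 15) − 0 = 1, and there is no ∂_3, so H_2 = Z.

As a check, the Euler characteristic is 8 − 24 + 16 = 0, which agrees with 1 − 2 + 1 = 0.
(K is a triangulation of the torus T^2.)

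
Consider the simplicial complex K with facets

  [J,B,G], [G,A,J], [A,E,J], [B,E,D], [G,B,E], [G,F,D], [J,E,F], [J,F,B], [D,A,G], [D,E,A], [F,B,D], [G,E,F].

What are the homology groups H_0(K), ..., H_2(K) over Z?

H_0 = Z,  H_1 = Z/2,  H_2 = 0.

Take the total order A < B < D < E < F < G < J on the vertex set. Then K (dimension 2) consists of the simplices:

  0-simplices (7): A, B, D, E, F, G, J
  1-simplices (18): AD, AE, AG, AJ, BD, BE, BF, BG, BJ, DE, DF, DG, EF, EG, EJ, FG, FJ, GJ
  2-simplices (12): ADE, ADG, AEJ, AGJ, BDE, BDF, BEG, BFJ, BGJ, DFG, EFG, EFJ

Hence C_0 ≅ Z^7, C_1 ≅ Z^18, C_2 ≅ Z^12.

The boundary map ∂_1: C_1 → C_0 sends each edge [p,q] (with p < q) to q − p. For instance
  ∂AD = D − A.
This gives a 7×18 integer matrix of rank 6; reducing to Smith normal form yields diagonal entries (1,1,1,1,1,1).

The boundary map ∂_2: C_2 → C_1 acts by ∂[p,q,r] = [q,r] − [p,r] + [p,q]. For instance
  ∂DFG = FG − DG + DF,
  ∂BGJ = GJ − BJ + BG.
The 18×12 boundary matrix has rank 12 and Smith normal form diag(1,1,1,1,1,1,1,1,1,1,1,2).

Now H_k = ker ∂_k / im ∂_{k+1}, so:

  H_0: rank C_0 − rank ∂_1 = 7 − 6 = 1, and the invariant factors of ∂_1 are all 1, so H_0 = Z.
  H_1: rank ker ∂_1 − rank ∂_2 = (18 − 6) − 12 = 0, and ∂_2 has invariant factor 2 > 1, so H_1 = Z/2.
  H_2: rank ker ∂_2 − rank ∂_3 = (12 − 12) − 0 = 0, and there is no ∂_3, so H_2 = 0.

(K is a triangulation of the real projective plane RP^2.)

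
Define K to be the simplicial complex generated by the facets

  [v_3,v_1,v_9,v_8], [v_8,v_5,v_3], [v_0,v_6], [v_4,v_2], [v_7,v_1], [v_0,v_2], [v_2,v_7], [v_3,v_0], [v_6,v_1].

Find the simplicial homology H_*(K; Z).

Take the total order v_0 < v_1 < v_2 < v_3 < v_4 < v_5 < v_6 < v_7 < v_8 < v_9 on the vertex set. Then K (dimension 3) consists of the simplices:

  0-simplices (10): [v_0], [v_1], [v_2], [v_3], [v_4], [v_5], [v_6], [v_7], [v_8], [v_9]
  1-simplices (15): (15 of them)
  2-simplices (5): [v_1,v_3,v_8], [v_1,v_3,v_9], [v_1,v_8,v_9], [v_3,v_5,v_8], [v_3,v_8,v_9]
  3-simplices (1): [v_1,v_3,v_8,v_9]

giving chain groups C_0 ≅ Z^10, C_1 ≅ Z^15, C_2 ≅ Z^5, C_3 ≅ Z^1.

∂_1: C_1 → C_0 maps an edge to its endpoints' difference, ∂[p,q] = q − p.
This gives a 10×15 integer matrix of rank 9; reducing to Smith normal form yields diagonal entries (1,1,1,1,1,1,1,1,1).

∂_2: C_2 → C_1 maps a triangle to the signed sum of its edges. For instance
  ∂[v_1,v_3,v_9] = [v_3,v_9] − [v_1,v_9] + [v_1,v_3],
  ∂[v_3,v_8,v_9] = [v_8,v_9] − [v_3,v_9] + [v_3,v_8].
As a 15×5 matrix over Z this has rank 4, with invariant factors (1,1,1,1).

∂_3: C_3 → C_2 sends each 3-simplex σ to the alternating sum Σ_i (−1)^i (σ with its i-th vertex removed). For instance
  ∂[v_1,v_3,v_8,v_9] = [v_3,v_8,v_9] − [v_1,v_8,v_9] + [v_1,v_3,v_9] − [v_1,v_3,v_8].
This gives a 5×1 integer matrix of rank 1; reducing to Smith normal form yields diagonal entries (1).

Now H_k = ker ∂_k / im ∂_{k+1}, so:

  H_0: rank C_0 − rank ∂_1 = 10 − 9 = 1, and the invariant factors of ∂_1 are all 1, so H_0 ≅ Z.
  H_1: rank ker ∂_1 − rank ∂_2 = (15 − 9) − 4 = 2, and the invariant factors of ∂_2 are all 1, so H_1 ≅ Z^2.
  H_2: rank ker ∂_2 − rank ∂_3 = (5 − 4) − 1 = 0, and the invariant factors of ∂_3 are all 1, so H_2 ≅ 0.
  H_3: rank ker ∂_3 − rank ∂_4 = (1 − 1) − 0 = 0, and there is no ∂_4, so H_3 ≅ 0.

H_0 ≅ Z,  H_1 ≅ Z^2,  H_2 = 0,  H_3 = 0.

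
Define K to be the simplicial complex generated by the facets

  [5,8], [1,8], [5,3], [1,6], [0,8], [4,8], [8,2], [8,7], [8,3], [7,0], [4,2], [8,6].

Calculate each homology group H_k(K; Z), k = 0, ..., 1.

K has 9 vertices, 12 edges.
rank ∂_0 = 0, rank ∂_1 = 8 ⇒ b_0 = 9 − 0 − 8 = 1; all invariant factors of ∂_1 are 1 so no torsion. So H_0 ≅ Z.
rank ∂_1 = 8, rank ∂_2 = 0 ⇒ b_1 = 12 − 8 − 0 = 4. So H_1 ≅ Z^4.

H_0 ≅ Z,  H_1 ≅ Z^4.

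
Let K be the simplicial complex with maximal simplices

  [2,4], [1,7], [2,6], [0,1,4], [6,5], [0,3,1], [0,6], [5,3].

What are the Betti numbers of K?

Take the total order 0 < 1 < 2 < 3 < 4 < 5 < 6 < 7 on the vertex set. Then K (dimension 2) consists of the simplices:

  0-simplices (8): [0], [1], [2], [3], [4], [5], [6], [7]
  1-simplices (11): [0,1], [0,3], [0,4], [0,6], [1,3], [1,4], [1,7], [2,4], [2,6], [3,5], [5,6]
  2-simplices (2): [0,1,3], [0,1,4]

so the chain groups are C_0 ≅ Z^8, C_1 ≅ Z^11, C_2 ≅ Z^2.

The boundary map ∂_1: C_1 → C_0 sends each edge [p,q] (with p < q) to q − p. For instance
  ∂[1,3] = [3] − [1].
This gives a 8×11 integer matrix of rank 7; reducing to Smith normal form yields diagonal entries (1,1,1,1,1,1,1).

∂_2: C_2 → C_1 maps a triangle to the signed sum of its edges. For instance
  ∂[0,1,3] = [1,3] − [0,3] + [0,1],
  ∂[0,1,4] = [1,4] − [0,4] + [0,1].
The resulting 11×2 matrix has rank 2, and its Smith normal form has invariant factors (1,1).

Reading off H_k = ker ∂_k / im ∂_{k+1}:

  H_0: rank C_0 − rank ∂_1 = 8 − 7 = 1, and the invariant factors of ∂_1 are all 1, so H_0 = Z.
  H_1: rank ker ∂_1 − rank ∂_2 = (11 − 7) − 2 = 2, and the invariant factors of ∂_2 are all 1, so H_1 = Z^2.
  H_2: rank ker ∂_2 − rank ∂_3 = (2 − 2) − 0 = 0, and there is no ∂_3, so H_2 = 0.

As a check, the Euler characteristic is 8 − 11 + 2 = -1, which agrees with 1 − 2 + 0 = -1.

Hence the Betti numbers are b_0 = 1, b_1 = 2, b_2 = 0.

b_0 = 1, b_1 = 2, b_2 = 0.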